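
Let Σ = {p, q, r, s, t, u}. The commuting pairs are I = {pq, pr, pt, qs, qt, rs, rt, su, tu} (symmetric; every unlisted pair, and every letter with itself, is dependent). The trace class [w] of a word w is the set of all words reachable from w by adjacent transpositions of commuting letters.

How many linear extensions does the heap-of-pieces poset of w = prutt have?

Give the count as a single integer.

20

piece 0:p — minimal
piece 1:r — minimal
piece 2:u rests on {0:p, 1:r}
piece 3:t — minimal
piece 4:t rests on {3:t}
minimal pieces: {0:p, 1:r, 3:t}
ways to finish when only these pieces remain (= sum over removing one remaining piece with nothing left below it):
  1 left: {2}→1  {4}→1
  2 left: {0,2}→1  {1,2}→1  {2,4}→2  {3,4}→1
  3 left: {0,1,2}→2  {0,2,4}→3  {1,2,4}→3  {2,3,4}→3
  placing 0:p first → 6 extensions
  placing 1:r first → 6 extensions
  placing 3:t first → 8 extensions
total linear extensions = 20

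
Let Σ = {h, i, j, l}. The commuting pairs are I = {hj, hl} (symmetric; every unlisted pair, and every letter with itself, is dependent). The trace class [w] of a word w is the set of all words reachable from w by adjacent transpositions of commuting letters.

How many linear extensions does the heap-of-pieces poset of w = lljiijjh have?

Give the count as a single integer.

drop 0:l onto floor
drop 1:l onto {0:l}
drop 2:j onto {1:l}
drop 3:i onto {2:j}
drop 4:i onto {3:i}
drop 5:j onto {4:i}
drop 6:j onto {5:j}
drop 7:h onto {4:i}
ground layer = {0:l}
drop-orders for the pieces not yet dropped (sum over which currently-grounded one goes next):
  1 to go: {6} 1  {7} 1
  2 to go: {5,6} 1  {6,7} 2
  3 to go: {5,6,7} 3
  4 to go: {4,5,6,7} 3
  5 to go: {3,4,5,6,7} 3
  6 to go: {2,3,4,5,6,7} 3
  if 0:l drops first: 3 orders

3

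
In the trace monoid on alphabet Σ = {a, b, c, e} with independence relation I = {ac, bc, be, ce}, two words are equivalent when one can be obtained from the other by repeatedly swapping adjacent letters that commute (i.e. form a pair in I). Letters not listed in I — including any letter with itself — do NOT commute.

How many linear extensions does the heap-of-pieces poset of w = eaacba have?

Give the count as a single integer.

6

0(e) covers ∅
1(a) covers 0:e
2(a) covers 1:a
3(c) covers ∅
4(b) covers 2:a
5(a) covers 4:b
floor of heap: 0:e, 3:c
completions by unplaced set U, small U first (add the entries for U minus each lowest piece of U):
  |U|=1: {3}:1  {5}:1
  |U|=2: {3,5}:2  {4,5}:1
  |U|=3: {2,4,5}:1  {3,4,5}:3
  |U|=4: {1,2,4,5}:1  {2,3,4,5}:4
  start at 0(e): 5
  start at 3(c): 1
sum over floor = 6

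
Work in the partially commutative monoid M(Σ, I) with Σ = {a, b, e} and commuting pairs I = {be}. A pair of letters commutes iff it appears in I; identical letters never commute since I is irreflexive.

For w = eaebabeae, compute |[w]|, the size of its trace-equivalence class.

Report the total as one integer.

4

piece 0:e — minimal
piece 1:a rests on {0:e}
piece 2:e rests on {1:a}
piece 3:b rests on {1:a}
piece 4:a rests on {2:e, 3:b}
piece 5:b rests on {4:a}
piece 6:e rests on {4:a}
piece 7:a rests on {5:b, 6:e}
piece 8:e rests on {7:a}
minimal pieces: {0:e}
ways to finish when only these pieces remain (= sum over removing one remaining piece with nothing left below it):
  1 left: {8}→1
  2 left: {7,8}→1
  3 left: {5,7,8}→1  {6,7,8}→1
  4 left: {5,6,7,8}→2
  5 left: {4,5,6,7,8}→2
  6 left: {2,4,5,6,7,8}→2  {3,4,5,6,7,8}→2
  7 left: {2,3,4,5,6,7,8}→4
  placing 0:e first → 4 extensions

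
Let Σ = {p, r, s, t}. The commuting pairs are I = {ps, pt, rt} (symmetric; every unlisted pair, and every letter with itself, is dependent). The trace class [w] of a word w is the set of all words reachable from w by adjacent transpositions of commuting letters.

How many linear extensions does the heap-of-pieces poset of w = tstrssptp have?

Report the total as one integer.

piece 0:t — minimal
piece 1:s rests on {0:t}
piece 2:t rests on {1:s}
piece 3:r rests on {1:s}
piece 4:s rests on {2:t, 3:r}
piece 5:s rests on {4:s}
piece 6:p rests on {3:r}
piece 7:t rests on {5:s}
piece 8:p rests on {6:p}
minimal pieces: {0:t}
ways to finish when only these pieces remain (= sum over removing one remaining piece with nothing left below it):
  1 left: {7}→1  {8}→1
  2 left: {5,7}→1  {6,8}→1  {7,8}→2
  3 left: {4,5,7}→1  {5,7,8}→3  {6,7,8}→3
  4 left: {2,4,5,7}→1  {4,5,7,8}→4  {5,6,7,8}→6
  5 left: {2,4,5,7,8}→5  {4,5,6,7,8}→10
  6 left: {2,4,5,6,7,8}→15  {3,4,5,6,7,8}→10
  7 left: {2,3,4,5,6,7,8}→25
  placing 0:t first → 25 extensions

25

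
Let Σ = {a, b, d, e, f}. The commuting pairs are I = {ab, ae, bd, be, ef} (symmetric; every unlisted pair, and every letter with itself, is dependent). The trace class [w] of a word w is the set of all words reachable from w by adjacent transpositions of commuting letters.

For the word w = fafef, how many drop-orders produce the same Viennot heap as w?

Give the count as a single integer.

5

drop 0:f onto floor
drop 1:a onto {0:f}
drop 2:f onto {1:a}
drop 3:e onto floor
drop 4:f onto {2:f}
ground layer = {0:f, 3:e}
drop-orders for the pieces not yet dropped (sum over which currently-grounded one goes next):
  1 to go: {3} 1  {4} 1
  2 to go: {2,4} 1  {3,4} 2
  3 to go: {1,2,4} 1  {2,3,4} 3
  if 0:f drops first: 4 orders
  if 3:e drops first: 1 orders
heap linearizations: 5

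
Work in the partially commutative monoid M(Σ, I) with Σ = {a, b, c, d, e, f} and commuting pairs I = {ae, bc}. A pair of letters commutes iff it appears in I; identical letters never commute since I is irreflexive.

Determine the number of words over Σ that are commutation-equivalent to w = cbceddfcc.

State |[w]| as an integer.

piece 0:c — minimal
piece 1:b — minimal
piece 2:c rests on {0:c}
piece 3:e rests on {1:b, 2:c}
piece 4:d rests on {3:e}
piece 5:d rests on {4:d}
piece 6:f rests on {5:d}
piece 7:c rests on {6:f}
piece 8:c rests on {7:c}
minimal pieces: {0:c, 1:b}
ways to finish when only these pieces remain (= sum over removing one remaining piece with nothing left below it):
  1 left: {8}→1
  2 left: {7,8}→1
  3 left: {6,7,8}→1
  4 left: {5,6,7,8}→1
  5 left: {4,5,6,7,8}→1
  6 left: {3,4,5,6,7,8}→1
  7 left: {1,3,4,5,6,7,8}→1  {2,3,4,5,6,7,8}→1
  placing 0:c first → 2 extensions
  placing 1:b first → 1 extensions
total linear extensions = 3

3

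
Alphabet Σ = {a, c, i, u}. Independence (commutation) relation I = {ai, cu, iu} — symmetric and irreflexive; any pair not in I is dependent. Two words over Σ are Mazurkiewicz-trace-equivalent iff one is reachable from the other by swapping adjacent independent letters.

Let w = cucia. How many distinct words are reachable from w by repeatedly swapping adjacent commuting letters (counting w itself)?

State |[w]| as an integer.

drop 0:c onto floor
drop 1:u onto floor
drop 2:c onto {0:c}
drop 3:i onto {2:c}
drop 4:a onto {1:u, 2:c}
ground layer = {0:c, 1:u}
drop-orders for the pieces not yet dropped (sum over which currently-grounded one goes next):
  1 to go: {3} 1  {4} 1
  2 to go: {1,4} 1  {3,4} 2
  3 to go: {1,3,4} 3  {2,3,4} 2
  if 0:c drops first: 5 orders
  if 1:u drops first: 2 orders
heap linearizations: 7

7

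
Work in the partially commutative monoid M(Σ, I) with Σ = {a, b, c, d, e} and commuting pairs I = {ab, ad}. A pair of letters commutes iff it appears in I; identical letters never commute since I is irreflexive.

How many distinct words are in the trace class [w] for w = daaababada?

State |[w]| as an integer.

0(d) covers ∅
1(a) covers ∅
2(a) covers 1:a
3(a) covers 2:a
4(b) covers 0:d
5(a) covers 3:a
6(b) covers 4:b
7(a) covers 5:a
8(d) covers 6:b
9(a) covers 7:a
floor of heap: 0:d, 1:a
completions by unplaced set U, small U first (add the entries for U minus each lowest piece of U):
  |U|=1: {8}:1  {9}:1
  |U|=2: {6,8}:1  {7,9}:1  {8,9}:2
  |U|=3: {4,6,8}:1  {5,7,9}:1  {6,8,9}:3  {7,8,9}:3
  |U|=4: {0,4,6,8}:1  {3,5,7,9}:1  {4,6,8,9}:4  {5,7,8,9}:4  {6,7,8,9}:6
  |U|=5: {0,4,6,8,9}:5  {2,3,5,7,9}:1  {3,5,7,8,9}:5  {4,6,7,8,9}:10  {5,6,7,8,9}:10
  |U|=6: {0,4,6,7,8,9}:15  {1,2,3,5,7,9}:1  {2,3,5,7,8,9}:6  {3,5,6,7,8,9}:15  {4,5,6,7,8,9}:20
  |U|=7: {0,4,5,6,7,8,9}:35  {1,2,3,5,7,8,9}:7  {2,3,5,6,7,8,9}:21  {3,4,5,6,7,8,9}:35
  |U|=8: {0,3,4,5,6,7,8,9}:70  {1,2,3,5,6,7,8,9}:28  {2,3,4,5,6,7,8,9}:56
  start at 0(d): 84
  start at 1(a): 126
sum over floor = 210

210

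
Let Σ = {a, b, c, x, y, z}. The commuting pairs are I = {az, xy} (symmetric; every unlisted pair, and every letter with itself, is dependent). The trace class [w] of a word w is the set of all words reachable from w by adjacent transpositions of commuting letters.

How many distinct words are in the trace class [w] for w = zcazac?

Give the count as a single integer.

3

#0=z has no predecessor
#1=c depends on [0:z]
#2=a depends on [1:c]
#3=z depends on [1:c]
#4=a depends on [2:a]
#5=c depends on [3:z, 4:a]
sources: [0:z]
N(rest) = Σ N(rest − s) over sources s of rest; N(one piece) = 1:
  size 1 → [5]=1
  size 2 → [3,5]=1  [4,5]=1
  size 3 → [2,4,5]=1  [3,4,5]=2
  size 4 → [2,3,4,5]=3
  first=0(z) contributes 3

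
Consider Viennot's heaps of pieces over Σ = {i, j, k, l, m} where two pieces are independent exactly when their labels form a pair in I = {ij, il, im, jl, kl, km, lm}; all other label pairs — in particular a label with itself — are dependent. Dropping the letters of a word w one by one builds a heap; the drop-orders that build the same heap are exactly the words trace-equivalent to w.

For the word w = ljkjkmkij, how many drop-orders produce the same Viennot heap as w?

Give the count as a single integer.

63

#0=l has no predecessor
#1=j has no predecessor
#2=k depends on [1:j]
#3=j depends on [2:k]
#4=k depends on [3:j]
#5=m depends on [3:j]
#6=k depends on [4:k]
#7=i depends on [6:k]
#8=j depends on [5:m, 6:k]
sources: [0:l, 1:j]
N(rest) = Σ N(rest − s) over sources s of rest; N(one piece) = 1:
  size 1 → [0]=1  [7]=1  [8]=1
  size 2 → [0,7]=2  [0,8]=2  [5,8]=1  [7,8]=2
  size 3 → [0,5,8]=3  [0,7,8]=6  [5,7,8]=3  [6,7,8]=2
  size 4 → [0,5,7,8]=12  [0,6,7,8]=8  [4,6,7,8]=2  [5,6,7,8]=5
  size 5 → [0,4,6,7,8]=10  [0,5,6,7,8]=25  [4,5,6,7,8]=7
  size 6 → [0,4,5,6,7,8]=42  [3,4,5,6,7,8]=7
  size 7 → [0,3,4,5,6,7,8]=49  [2,3,4,5,6,7,8]=7
  first=0(l) contributes 7
  first=1(j) contributes 56
|[w]| = 63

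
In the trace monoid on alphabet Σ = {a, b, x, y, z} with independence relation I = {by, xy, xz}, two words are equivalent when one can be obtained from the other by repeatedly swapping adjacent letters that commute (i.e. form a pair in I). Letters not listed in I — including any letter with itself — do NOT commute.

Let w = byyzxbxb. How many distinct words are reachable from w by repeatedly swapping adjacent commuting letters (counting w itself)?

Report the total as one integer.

9

piece 0:b — minimal
piece 1:y — minimal
piece 2:y rests on {1:y}
piece 3:z rests on {0:b, 2:y}
piece 4:x rests on {0:b}
piece 5:b rests on {3:z, 4:x}
piece 6:x rests on {5:b}
piece 7:b rests on {6:x}
minimal pieces: {0:b, 1:y}
ways to finish when only these pieces remain (= sum over removing one remaining piece with nothing left below it):
  1 left: {7}→1
  2 left: {6,7}→1
  3 left: {5,6,7}→1
  4 left: {3,5,6,7}→1  {4,5,6,7}→1
  5 left: {2,3,5,6,7}→1  {3,4,5,6,7}→2
  6 left: {0,3,4,5,6,7}→2  {1,2,3,5,6,7}→1  {2,3,4,5,6,7}→3
  placing 0:b first → 4 extensions
  placing 1:y first → 5 extensions
total linear extensions = 9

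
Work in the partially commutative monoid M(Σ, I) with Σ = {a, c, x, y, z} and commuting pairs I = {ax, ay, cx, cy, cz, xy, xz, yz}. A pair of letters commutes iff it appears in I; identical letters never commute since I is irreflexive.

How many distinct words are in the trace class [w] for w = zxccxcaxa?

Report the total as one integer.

piece 0:z — minimal
piece 1:x — minimal
piece 2:c — minimal
piece 3:c rests on {2:c}
piece 4:x rests on {1:x}
piece 5:c rests on {3:c}
piece 6:a rests on {0:z, 5:c}
piece 7:x rests on {4:x}
piece 8:a rests on {6:a}
minimal pieces: {0:z, 1:x, 2:c}
ways to finish when only these pieces remain (= sum over removing one remaining piece with nothing left below it):
  1 left: {7}→1  {8}→1
  2 left: {4,7}→1  {6,8}→1  {7,8}→2
  3 left: {0,6,8}→1  {1,4,7}→1  {4,7,8}→3  {5,6,8}→1  {6,7,8}→3
  4 left: {0,5,6,8}→2  {0,6,7,8}→4  {1,4,7,8}→4  {3,5,6,8}→1  {4,6,7,8}→6  {5,6,7,8}→4
  5 left: {0,3,5,6,8}→3  {0,4,6,7,8}→10  {0,5,6,7,8}→10  {1,4,6,7,8}→10  {2,3,5,6,8}→1  {3,5,6,7,8}→5  {4,5,6,7,8}→10
  6 left: {0,1,4,6,7,8}→20  {0,2,3,5,6,8}→4  {0,3,5,6,7,8}→18  {0,4,5,6,7,8}→30  {1,4,5,6,7,8}→20  {2,3,5,6,7,8}→6  {3,4,5,6,7,8}→15
  7 left: {0,1,4,5,6,7,8}→70  {0,2,3,5,6,7,8}→28  {0,3,4,5,6,7,8}→63  {1,3,4,5,6,7,8}→35  {2,3,4,5,6,7,8}→21
  placing 0:z first → 56 extensions
  placing 1:x first → 112 extensions
  placing 2:c first → 168 extensions
total linear extensions = 336

336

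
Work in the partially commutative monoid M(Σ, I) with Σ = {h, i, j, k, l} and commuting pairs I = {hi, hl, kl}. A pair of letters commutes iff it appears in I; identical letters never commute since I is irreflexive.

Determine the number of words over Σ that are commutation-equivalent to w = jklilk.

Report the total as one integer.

4

drop 0:j onto floor
drop 1:k onto {0:j}
drop 2:l onto {0:j}
drop 3:i onto {1:k, 2:l}
drop 4:l onto {3:i}
drop 5:k onto {3:i}
ground layer = {0:j}
drop-orders for the pieces not yet dropped (sum over which currently-grounded one goes next):
  1 to go: {4} 1  {5} 1
  2 to go: {4,5} 2
  3 to go: {3,4,5} 2
  4 to go: {1,3,4,5} 2  {2,3,4,5} 2
  if 0:j drops first: 4 orders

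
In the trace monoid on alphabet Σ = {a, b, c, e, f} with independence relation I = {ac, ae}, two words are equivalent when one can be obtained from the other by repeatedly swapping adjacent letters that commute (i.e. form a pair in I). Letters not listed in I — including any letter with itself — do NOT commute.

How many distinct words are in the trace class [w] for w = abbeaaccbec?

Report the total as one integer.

piece 0:a — minimal
piece 1:b rests on {0:a}
piece 2:b rests on {1:b}
piece 3:e rests on {2:b}
piece 4:a rests on {2:b}
piece 5:a rests on {4:a}
piece 6:c rests on {3:e}
piece 7:c rests on {6:c}
piece 8:b rests on {5:a, 7:c}
piece 9:e rests on {8:b}
piece 10:c rests on {9:e}
minimal pieces: {0:a}
ways to finish when only these pieces remain (= sum over removing one remaining piece with nothing left below it):
  1 left: {10}→1
  2 left: {9,10}→1
  3 left: {8,9,10}→1
  4 left: {5,8,9,10}→1  {7,8,9,10}→1
  5 left: {4,5,8,9,10}→1  {5,7,8,9,10}→2  {6,7,8,9,10}→1
  6 left: {3,6,7,8,9,10}→1  {4,5,7,8,9,10}→3  {5,6,7,8,9,10}→3
  7 left: {3,5,6,7,8,9,10}→4  {4,5,6,7,8,9,10}→6
  8 left: {3,4,5,6,7,8,9,10}→10
  9 left: {2,3,4,5,6,7,8,9,10}→10
  placing 0:a first → 10 extensions

10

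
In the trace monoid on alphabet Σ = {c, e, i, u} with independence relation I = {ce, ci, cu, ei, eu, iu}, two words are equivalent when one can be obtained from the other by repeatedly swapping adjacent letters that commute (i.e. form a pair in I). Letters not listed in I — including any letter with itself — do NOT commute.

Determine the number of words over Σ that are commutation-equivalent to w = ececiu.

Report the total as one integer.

180

#0=e has no predecessor
#1=c has no predecessor
#2=e depends on [0:e]
#3=c depends on [1:c]
#4=i has no predecessor
#5=u has no predecessor
sources: [0:e, 1:c, 4:i, 5:u]
N(rest) = Σ N(rest − s) over sources s of rest; N(one piece) = 1:
  size 1 → [2]=1  [3]=1  [4]=1  [5]=1
  size 2 → [0,2]=1  [1,3]=1  [2,3]=2  [2,4]=2  [2,5]=2  [3,4]=2  [3,5]=2  [4,5]=2
  size 3 → [0,2,3]=3  [0,2,4]=3  [0,2,5]=3  [1,2,3]=3  [1,3,4]=3  [1,3,5]=3  [2,3,4]=6  [2,3,5]=6  [2,4,5]=6  [3,4,5]=6
  size 4 → [0,1,2,3]=6  [0,2,3,4]=12  [0,2,3,5]=12  [0,2,4,5]=12  [1,2,3,4]=12  [1,2,3,5]=12  [1,3,4,5]=12  [2,3,4,5]=24
  first=0(e) contributes 60
  first=1(c) contributes 60
  first=4(i) contributes 30
  first=5(u) contributes 30
|[w]| = 180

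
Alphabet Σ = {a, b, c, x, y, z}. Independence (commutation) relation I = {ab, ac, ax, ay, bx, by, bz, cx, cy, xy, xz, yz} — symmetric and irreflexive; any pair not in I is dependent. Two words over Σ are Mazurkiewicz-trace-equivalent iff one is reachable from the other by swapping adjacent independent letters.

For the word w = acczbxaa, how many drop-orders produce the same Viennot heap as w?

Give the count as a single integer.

drop 0:a onto floor
drop 1:c onto floor
drop 2:c onto {1:c}
drop 3:z onto {0:a, 2:c}
drop 4:b onto {2:c}
drop 5:x onto floor
drop 6:a onto {3:z}
drop 7:a onto {6:a}
ground layer = {0:a, 1:c, 5:x}
drop-orders for the pieces not yet dropped (sum over which currently-grounded one goes next):
  1 to go: {4} 1  {5} 1  {7} 1
  2 to go: {4,5} 2  {4,7} 2  {5,7} 2  {6,7} 1
  3 to go: {3,6,7} 1  {4,5,7} 6  {4,6,7} 3  {5,6,7} 3
  4 to go: {0,3,6,7} 1  {3,4,6,7} 4  {3,5,6,7} 4  {4,5,6,7} 12
  5 to go: {0,3,4,6,7} 5  {0,3,5,6,7} 5  {2,3,4,6,7} 4  {3,4,5,6,7} 20
  6 to go: {0,2,3,4,6,7} 9  {0,3,4,5,6,7} 30  {1,2,3,4,6,7} 4  {2,3,4,5,6,7} 24
  if 0:a drops first: 28 orders
  if 1:c drops first: 63 orders
  if 5:x drops first: 13 orders
heap linearizations: 104

104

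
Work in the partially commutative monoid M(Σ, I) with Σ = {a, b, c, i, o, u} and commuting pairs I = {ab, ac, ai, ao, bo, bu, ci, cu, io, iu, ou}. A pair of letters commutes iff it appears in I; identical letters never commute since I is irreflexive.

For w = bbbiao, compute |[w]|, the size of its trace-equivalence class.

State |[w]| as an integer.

drop 0:b onto floor
drop 1:b onto {0:b}
drop 2:b onto {1:b}
drop 3:i onto {2:b}
drop 4:a onto floor
drop 5:o onto floor
ground layer = {0:b, 4:a, 5:o}
drop-orders for the pieces not yet dropped (sum over which currently-grounded one goes next):
  1 to go: {3} 1  {4} 1  {5} 1
  2 to go: {2,3} 1  {3,4} 2  {3,5} 2  {4,5} 2
  3 to go: {1,2,3} 1  {2,3,4} 3  {2,3,5} 3  {3,4,5} 6
  4 to go: {0,1,2,3} 1  {1,2,3,4} 4  {1,2,3,5} 4  {2,3,4,5} 12
  if 0:b drops first: 20 orders
  if 4:a drops first: 5 orders
  if 5:o drops first: 5 orders
heap linearizations: 30

30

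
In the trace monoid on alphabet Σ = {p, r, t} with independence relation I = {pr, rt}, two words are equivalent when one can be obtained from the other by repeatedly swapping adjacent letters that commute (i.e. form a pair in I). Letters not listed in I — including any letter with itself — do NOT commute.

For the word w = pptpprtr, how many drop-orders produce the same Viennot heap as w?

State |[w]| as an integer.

drop 0:p onto floor
drop 1:p onto {0:p}
drop 2:t onto {1:p}
drop 3:p onto {2:t}
drop 4:p onto {3:p}
drop 5:r onto floor
drop 6:t onto {4:p}
drop 7:r onto {5:r}
ground layer = {0:p, 5:r}
drop-orders for the pieces not yet dropped (sum over which currently-grounded one goes next):
  1 to go: {6} 1  {7} 1
  2 to go: {4,6} 1  {5,7} 1  {6,7} 2
  3 to go: {3,4,6} 1  {4,6,7} 3  {5,6,7} 3
  4 to go: {2,3,4,6} 1  {3,4,6,7} 4  {4,5,6,7} 6
  5 to go: {1,2,3,4,6} 1  {2,3,4,6,7} 5  {3,4,5,6,7} 10
  6 to go: {0,1,2,3,4,6} 1  {1,2,3,4,6,7} 6  {2,3,4,5,6,7} 15
  if 0:p drops first: 21 orders
  if 5:r drops first: 7 orders
heap linearizations: 28

28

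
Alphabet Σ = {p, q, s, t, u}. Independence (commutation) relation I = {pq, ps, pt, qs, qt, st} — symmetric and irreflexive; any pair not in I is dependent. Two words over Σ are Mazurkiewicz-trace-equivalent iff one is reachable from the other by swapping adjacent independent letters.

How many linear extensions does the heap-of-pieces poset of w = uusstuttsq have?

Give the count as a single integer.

0(u) covers ∅
1(u) covers 0:u
2(s) covers 1:u
3(s) covers 2:s
4(t) covers 1:u
5(u) covers 3:s, 4:t
6(t) covers 5:u
7(t) covers 6:t
8(s) covers 5:u
9(q) covers 5:u
floor of heap: 0:u
completions by unplaced set U, small U first (add the entries for U minus each lowest piece of U):
  |U|=1: {7}:1  {8}:1  {9}:1
  |U|=2: {6,7}:1  {7,8}:2  {7,9}:2  {8,9}:2
  |U|=3: {6,7,8}:3  {6,7,9}:3  {7,8,9}:6
  |U|=4: {6,7,8,9}:12
  |U|=5: {5,6,7,8,9}:12
  |U|=6: {3,5,6,7,8,9}:12  {4,5,6,7,8,9}:12
  |U|=7: {2,3,5,6,7,8,9}:12  {3,4,5,6,7,8,9}:24
  |U|=8: {2,3,4,5,6,7,8,9}:36
  start at 0(u): 36

36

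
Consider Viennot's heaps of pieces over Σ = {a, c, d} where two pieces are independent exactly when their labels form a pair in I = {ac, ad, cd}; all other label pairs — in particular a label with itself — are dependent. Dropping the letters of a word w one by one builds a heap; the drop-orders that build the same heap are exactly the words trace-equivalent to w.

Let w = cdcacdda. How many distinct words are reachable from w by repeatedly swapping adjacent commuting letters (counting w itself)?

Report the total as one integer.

#0=c has no predecessor
#1=d has no predecessor
#2=c depends on [0:c]
#3=a has no predecessor
#4=c depends on [2:c]
#5=d depends on [1:d]
#6=d depends on [5:d]
#7=a depends on [3:a]
sources: [0:c, 1:d, 3:a]
N(rest) = Σ N(rest − s) over sources s of rest; N(one piece) = 1:
  size 1 → [4]=1  [6]=1  [7]=1
  size 2 → [2,4]=1  [3,7]=1  [4,6]=2  [4,7]=2  [5,6]=1  [6,7]=2
  size 3 → [0,2,4]=1  [1,5,6]=1  [2,4,6]=3  [2,4,7]=3  [3,4,7]=3  [3,6,7]=3  [4,5,6]=3  [4,6,7]=6  [5,6,7]=3
  size 4 → [0,2,4,6]=4  [0,2,4,7]=4  [1,4,5,6]=4  [1,5,6,7]=4  [2,3,4,7]=6  [2,4,5,6]=6  [2,4,6,7]=12  [3,4,6,7]=12  [3,5,6,7]=6  [4,5,6,7]=12
  size 5 → [0,2,3,4,7]=10  [0,2,4,5,6]=10  [0,2,4,6,7]=20  [1,2,4,5,6]=10  [1,3,5,6,7]=10  [1,4,5,6,7]=20  [2,3,4,6,7]=30  [2,4,5,6,7]=30  [3,4,5,6,7]=30
  size 6 → [0,1,2,4,5,6]=20  [0,2,3,4,6,7]=60  [0,2,4,5,6,7]=60  [1,2,4,5,6,7]=60  [1,3,4,5,6,7]=60  [2,3,4,5,6,7]=90
  first=0(c) contributes 210
  first=1(d) contributes 210
  first=3(a) contributes 140
|[w]| = 560

560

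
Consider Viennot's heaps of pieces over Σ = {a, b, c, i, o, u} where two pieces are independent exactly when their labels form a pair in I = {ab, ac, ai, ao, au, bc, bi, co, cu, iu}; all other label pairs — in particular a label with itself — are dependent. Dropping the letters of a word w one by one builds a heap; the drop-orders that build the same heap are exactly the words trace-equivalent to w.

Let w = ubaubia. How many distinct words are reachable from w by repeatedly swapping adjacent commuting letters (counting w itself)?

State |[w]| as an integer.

drop 0:u onto floor
drop 1:b onto {0:u}
drop 2:a onto floor
drop 3:u onto {1:b}
drop 4:b onto {3:u}
drop 5:i onto floor
drop 6:a onto {2:a}
ground layer = {0:u, 2:a, 5:i}
drop-orders for the pieces not yet dropped (sum over which currently-grounded one goes next):
  1 to go: {4} 1  {5} 1  {6} 1
  2 to go: {2,6} 1  {3,4} 1  {4,5} 2  {4,6} 2  {5,6} 2
  3 to go: {1,3,4} 1  {2,4,6} 3  {2,5,6} 3  {3,4,5} 3  {3,4,6} 3  {4,5,6} 6
  4 to go: {0,1,3,4} 1  {1,3,4,5} 4  {1,3,4,6} 4  {2,3,4,6} 6  {2,4,5,6} 12  {3,4,5,6} 12
  5 to go: {0,1,3,4,5} 5  {0,1,3,4,6} 5  {1,2,3,4,6} 10  {1,3,4,5,6} 20  {2,3,4,5,6} 30
  if 0:u drops first: 60 orders
  if 2:a drops first: 30 orders
  if 5:i drops first: 15 orders
heap linearizations: 105

105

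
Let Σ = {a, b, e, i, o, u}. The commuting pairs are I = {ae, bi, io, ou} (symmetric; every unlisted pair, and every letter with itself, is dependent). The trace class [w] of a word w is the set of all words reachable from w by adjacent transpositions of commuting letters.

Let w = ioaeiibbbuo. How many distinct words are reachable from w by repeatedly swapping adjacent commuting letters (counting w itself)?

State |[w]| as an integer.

0(i) covers ∅
1(o) covers ∅
2(a) covers 0:i, 1:o
3(e) covers 0:i, 1:o
4(i) covers 2:a, 3:e
5(i) covers 4:i
6(b) covers 2:a, 3:e
7(b) covers 6:b
8(b) covers 7:b
9(u) covers 5:i, 8:b
10(o) covers 8:b
floor of heap: 0:i, 1:o
completions by unplaced set U, small U first (add the entries for U minus each lowest piece of U):
  |U|=1: {9}:1  {10}:1
  |U|=2: {5,9}:1  {9,10}:2
  |U|=3: {4,5,9}:1  {5,9,10}:3  {8,9,10}:2
  |U|=4: {4,5,9,10}:4  {5,8,9,10}:5  {7,8,9,10}:2
  |U|=5: {4,5,8,9,10}:9  {5,7,8,9,10}:7  {6,7,8,9,10}:2
  |U|=6: {4,5,7,8,9,10}:16  {5,6,7,8,9,10}:9
  |U|=7: {4,5,6,7,8,9,10}:25
  |U|=8: {2,4,5,6,7,8,9,10}:25  {3,4,5,6,7,8,9,10}:25
  |U|=9: {2,3,4,5,6,7,8,9,10}:50
  start at 0(i): 50
  start at 1(o): 50
sum over floor = 100

100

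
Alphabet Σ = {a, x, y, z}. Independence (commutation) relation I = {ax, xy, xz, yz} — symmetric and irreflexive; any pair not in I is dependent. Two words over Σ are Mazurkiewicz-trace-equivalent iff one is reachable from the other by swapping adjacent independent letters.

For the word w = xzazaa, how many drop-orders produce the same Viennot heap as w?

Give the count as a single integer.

drop 0:x onto floor
drop 1:z onto floor
drop 2:a onto {1:z}
drop 3:z onto {2:a}
drop 4:a onto {3:z}
drop 5:a onto {4:a}
ground layer = {0:x, 1:z}
drop-orders for the pieces not yet dropped (sum over which currently-grounded one goes next):
  1 to go: {0} 1  {5} 1
  2 to go: {0,5} 2  {4,5} 1
  3 to go: {0,4,5} 3  {3,4,5} 1
  4 to go: {0,3,4,5} 4  {2,3,4,5} 1
  if 0:x drops first: 1 orders
  if 1:z drops first: 5 orders
heap linearizations: 6

6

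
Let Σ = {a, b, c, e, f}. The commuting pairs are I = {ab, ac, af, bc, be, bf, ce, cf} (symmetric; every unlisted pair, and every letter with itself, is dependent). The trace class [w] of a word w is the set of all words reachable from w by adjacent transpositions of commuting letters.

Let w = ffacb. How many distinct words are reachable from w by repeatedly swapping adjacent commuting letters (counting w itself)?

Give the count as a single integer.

60

#0=f has no predecessor
#1=f depends on [0:f]
#2=a has no predecessor
#3=c has no predecessor
#4=b has no predecessor
sources: [0:f, 2:a, 3:c, 4:b]
N(rest) = Σ N(rest − s) over sources s of rest; N(one piece) = 1:
  size 1 → [1]=1  [2]=1  [3]=1  [4]=1
  size 2 → [0,1]=1  [1,2]=2  [1,3]=2  [1,4]=2  [2,3]=2  [2,4]=2  [3,4]=2
  size 3 → [0,1,2]=3  [0,1,3]=3  [0,1,4]=3  [1,2,3]=6  [1,2,4]=6  [1,3,4]=6  [2,3,4]=6
  first=0(f) contributes 24
  first=2(a) contributes 12
  first=3(c) contributes 12
  first=4(b) contributes 12
|[w]| = 60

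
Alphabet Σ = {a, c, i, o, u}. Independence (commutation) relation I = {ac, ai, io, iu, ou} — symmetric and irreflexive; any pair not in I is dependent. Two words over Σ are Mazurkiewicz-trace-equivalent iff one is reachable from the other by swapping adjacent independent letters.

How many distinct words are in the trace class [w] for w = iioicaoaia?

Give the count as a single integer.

60

drop 0:i onto floor
drop 1:i onto {0:i}
drop 2:o onto floor
drop 3:i onto {1:i}
drop 4:c onto {2:o, 3:i}
drop 5:a onto {2:o}
drop 6:o onto {4:c, 5:a}
drop 7:a onto {6:o}
drop 8:i onto {4:c}
drop 9:a onto {7:a}
ground layer = {0:i, 2:o}
drop-orders for the pieces not yet dropped (sum over which currently-grounded one goes next):
  1 to go: {8} 1  {9} 1
  2 to go: {7,9} 1  {8,9} 2
  3 to go: {6,7,9} 1  {7,8,9} 3
  4 to go: {5,6,7,9} 1  {6,7,8,9} 4
  5 to go: {4,6,7,8,9} 4  {5,6,7,8,9} 5
  6 to go: {3,4,6,7,8,9} 4  {4,5,6,7,8,9} 9
  7 to go: {1,3,4,6,7,8,9} 4  {2,4,5,6,7,8,9} 9  {3,4,5,6,7,8,9} 13
  8 to go: {0,1,3,4,6,7,8,9} 4  {1,3,4,5,6,7,8,9} 17  {2,3,4,5,6,7,8,9} 22
  if 0:i drops first: 39 orders
  if 2:o drops first: 21 orders
heap linearizations: 60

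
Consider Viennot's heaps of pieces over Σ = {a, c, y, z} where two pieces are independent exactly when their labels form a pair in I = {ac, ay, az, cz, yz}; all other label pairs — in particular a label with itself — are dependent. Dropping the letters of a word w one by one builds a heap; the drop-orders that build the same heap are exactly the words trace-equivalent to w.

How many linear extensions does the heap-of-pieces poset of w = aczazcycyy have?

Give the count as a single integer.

1260

#0=a has no predecessor
#1=c has no predecessor
#2=z has no predecessor
#3=a depends on [0:a]
#4=z depends on [2:z]
#5=c depends on [1:c]
#6=y depends on [5:c]
#7=c depends on [6:y]
#8=y depends on [7:c]
#9=y depends on [8:y]
sources: [0:a, 1:c, 2:z]
N(rest) = Σ N(rest − s) over sources s of rest; N(one piece) = 1:
  size 1 → [3]=1  [4]=1  [9]=1
  size 2 → [0,3]=1  [2,4]=1  [3,4]=2  [3,9]=2  [4,9]=2  [8,9]=1
  size 3 → [0,3,4]=3  [0,3,9]=3  [2,3,4]=3  [2,4,9]=3  [3,4,9]=6  [3,8,9]=3  [4,8,9]=3  [7,8,9]=1
  size 4 → [0,2,3,4]=6  [0,3,4,9]=12  [0,3,8,9]=6  [2,3,4,9]=12  [2,4,8,9]=6  [3,4,8,9]=12  [3,7,8,9]=4  [4,7,8,9]=4  [6,7,8,9]=1
  size 5 → [0,2,3,4,9]=30  [0,3,4,8,9]=30  [0,3,7,8,9]=10  [2,3,4,8,9]=30  [2,4,7,8,9]=10  [3,4,7,8,9]=20  [3,6,7,8,9]=5  [4,6,7,8,9]=5  [5,6,7,8,9]=1
  size 6 → [0,2,3,4,8,9]=90  [0,3,4,7,8,9]=60  [0,3,6,7,8,9]=15  [1,5,6,7,8,9]=1  [2,3,4,7,8,9]=60  [2,4,6,7,8,9]=15  [3,4,6,7,8,9]=30  [3,5,6,7,8,9]=6  [4,5,6,7,8,9]=6
  size 7 → [0,2,3,4,7,8,9]=210  [0,3,4,6,7,8,9]=105  [0,3,5,6,7,8,9]=21  [1,3,5,6,7,8,9]=7  [1,4,5,6,7,8,9]=7  [2,3,4,6,7,8,9]=105  [2,4,5,6,7,8,9]=21  [3,4,5,6,7,8,9]=42
  size 8 → [0,1,3,5,6,7,8,9]=28  [0,2,3,4,6,7,8,9]=420  [0,3,4,5,6,7,8,9]=168  [1,2,4,5,6,7,8,9]=28  [1,3,4,5,6,7,8,9]=56  [2,3,4,5,6,7,8,9]=168
  first=0(a) contributes 252
  first=1(c) contributes 756
  first=2(z) contributes 252
|[w]| = 1260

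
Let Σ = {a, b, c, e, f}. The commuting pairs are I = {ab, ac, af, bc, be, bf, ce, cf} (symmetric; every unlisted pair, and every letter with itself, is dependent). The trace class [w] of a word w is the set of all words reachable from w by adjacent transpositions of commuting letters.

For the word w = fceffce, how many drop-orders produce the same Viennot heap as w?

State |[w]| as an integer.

21

#0=f has no predecessor
#1=c has no predecessor
#2=e depends on [0:f]
#3=f depends on [2:e]
#4=f depends on [3:f]
#5=c depends on [1:c]
#6=e depends on [4:f]
sources: [0:f, 1:c]
N(rest) = Σ N(rest − s) over sources s of rest; N(one piece) = 1:
  size 1 → [5]=1  [6]=1
  size 2 → [1,5]=1  [4,6]=1  [5,6]=2
  size 3 → [1,5,6]=3  [3,4,6]=1  [4,5,6]=3
  size 4 → [1,4,5,6]=6  [2,3,4,6]=1  [3,4,5,6]=4
  size 5 → [0,2,3,4,6]=1  [1,3,4,5,6]=10  [2,3,4,5,6]=5
  first=0(f) contributes 15
  first=1(c) contributes 6
|[w]| = 21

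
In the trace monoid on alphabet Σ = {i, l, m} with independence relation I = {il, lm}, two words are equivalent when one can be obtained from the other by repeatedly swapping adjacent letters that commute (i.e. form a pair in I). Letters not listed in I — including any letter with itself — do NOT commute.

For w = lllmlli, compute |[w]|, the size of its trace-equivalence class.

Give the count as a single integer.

#0=l has no predecessor
#1=l depends on [0:l]
#2=l depends on [1:l]
#3=m has no predecessor
#4=l depends on [2:l]
#5=l depends on [4:l]
#6=i depends on [3:m]
sources: [0:l, 3:m]
N(rest) = Σ N(rest − s) over sources s of rest; N(one piece) = 1:
  size 1 → [5]=1  [6]=1
  size 2 → [3,6]=1  [4,5]=1  [5,6]=2
  size 3 → [2,4,5]=1  [3,5,6]=3  [4,5,6]=3
  size 4 → [1,2,4,5]=1  [2,4,5,6]=4  [3,4,5,6]=6
  size 5 → [0,1,2,4,5]=1  [1,2,4,5,6]=5  [2,3,4,5,6]=10
  first=0(l) contributes 15
  first=3(m) contributes 6
|[w]| = 21

21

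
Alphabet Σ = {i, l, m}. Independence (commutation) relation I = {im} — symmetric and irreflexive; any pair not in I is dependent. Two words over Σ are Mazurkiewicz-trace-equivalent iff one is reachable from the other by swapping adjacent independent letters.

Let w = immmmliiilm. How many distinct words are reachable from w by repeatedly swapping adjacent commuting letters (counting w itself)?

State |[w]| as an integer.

5

drop 0:i onto floor
drop 1:m onto floor
drop 2:m onto {1:m}
drop 3:m onto {2:m}
drop 4:m onto {3:m}
drop 5:l onto {0:i, 4:m}
drop 6:i onto {5:l}
drop 7:i onto {6:i}
drop 8:i onto {7:i}
drop 9:l onto {8:i}
drop 10:m onto {9:l}
ground layer = {0:i, 1:m}
drop-orders for the pieces not yet dropped (sum over which currently-grounded one goes next):
  1 to go: {10} 1
  2 to go: {9,10} 1
  3 to go: {8,9,10} 1
  4 to go: {7,8,9,10} 1
  5 to go: {6,7,8,9,10} 1
  6 to go: {5,6,7,8,9,10} 1
  7 to go: {0,5,6,7,8,9,10} 1  {4,5,6,7,8,9,10} 1
  8 to go: {0,4,5,6,7,8,9,10} 2  {3,4,5,6,7,8,9,10} 1
  9 to go: {0,3,4,5,6,7,8,9,10} 3  {2,3,4,5,6,7,8,9,10} 1
  if 0:i drops first: 1 orders
  if 1:m drops first: 4 orders
heap linearizations: 5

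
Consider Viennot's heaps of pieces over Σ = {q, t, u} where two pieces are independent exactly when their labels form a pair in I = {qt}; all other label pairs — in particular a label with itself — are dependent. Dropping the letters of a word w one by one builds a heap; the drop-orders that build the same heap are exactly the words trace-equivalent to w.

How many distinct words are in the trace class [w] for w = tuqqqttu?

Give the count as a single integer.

0(t) covers ∅
1(u) covers 0:t
2(q) covers 1:u
3(q) covers 2:q
4(q) covers 3:q
5(t) covers 1:u
6(t) covers 5:t
7(u) covers 4:q, 6:t
floor of heap: 0:t
completions by unplaced set U, small U first (add the entries for U minus each lowest piece of U):
  |U|=1: {7}:1
  |U|=2: {4,7}:1  {6,7}:1
  |U|=3: {3,4,7}:1  {4,6,7}:2  {5,6,7}:1
  |U|=4: {2,3,4,7}:1  {3,4,6,7}:3  {4,5,6,7}:3
  |U|=5: {2,3,4,6,7}:4  {3,4,5,6,7}:6
  |U|=6: {2,3,4,5,6,7}:10
  start at 0(t): 10

10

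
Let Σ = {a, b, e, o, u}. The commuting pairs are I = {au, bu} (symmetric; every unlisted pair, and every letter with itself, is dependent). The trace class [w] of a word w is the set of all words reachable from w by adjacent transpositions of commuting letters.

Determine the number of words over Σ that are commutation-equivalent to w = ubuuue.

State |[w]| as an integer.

0(u) covers ∅
1(b) covers ∅
2(u) covers 0:u
3(u) covers 2:u
4(u) covers 3:u
5(e) covers 1:b, 4:u
floor of heap: 0:u, 1:b
completions by unplaced set U, small U first (add the entries for U minus each lowest piece of U):
  |U|=1: {5}:1
  |U|=2: {1,5}:1  {4,5}:1
  |U|=3: {1,4,5}:2  {3,4,5}:1
  |U|=4: {1,3,4,5}:3  {2,3,4,5}:1
  start at 0(u): 4
  start at 1(b): 1
sum over floor = 5

5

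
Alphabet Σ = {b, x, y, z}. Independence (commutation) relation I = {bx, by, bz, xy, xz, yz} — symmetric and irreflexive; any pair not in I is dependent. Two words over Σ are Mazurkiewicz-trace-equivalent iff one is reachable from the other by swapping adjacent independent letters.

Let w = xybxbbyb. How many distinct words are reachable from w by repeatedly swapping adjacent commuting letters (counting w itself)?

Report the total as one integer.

drop 0:x onto floor
drop 1:y onto floor
drop 2:b onto floor
drop 3:x onto {0:x}
drop 4:b onto {2:b}
drop 5:b onto {4:b}
drop 6:y onto {1:y}
drop 7:b onto {5:b}
ground layer = {0:x, 1:y, 2:b}
drop-orders for the pieces not yet dropped (sum over which currently-grounded one goes next):
  1 to go: {3} 1  {6} 1  {7} 1
  2 to go: {0,3} 1  {1,6} 1  {3,6} 2  {3,7} 2  {5,7} 1  {6,7} 2
  3 to go: {0,3,6} 3  {0,3,7} 3  {1,3,6} 3  {1,6,7} 3  {3,5,7} 3  {3,6,7} 6  {4,5,7} 1  {5,6,7} 3
  4 to go: {0,1,3,6} 6  {0,3,5,7} 6  {0,3,6,7} 12  {1,3,6,7} 12  {1,5,6,7} 6  {2,4,5,7} 1  {3,4,5,7} 4  {3,5,6,7} 12  {4,5,6,7} 4
  5 to go: {0,1,3,6,7} 30  {0,3,4,5,7} 10  {0,3,5,6,7} 30  {1,3,5,6,7} 30  {1,4,5,6,7} 10  {2,3,4,5,7} 5  {2,4,5,6,7} 5  {3,4,5,6,7} 20
  6 to go: {0,1,3,5,6,7} 90  {0,2,3,4,5,7} 15  {0,3,4,5,6,7} 60  {1,2,4,5,6,7} 15  {1,3,4,5,6,7} 60  {2,3,4,5,6,7} 30
  if 0:x drops first: 105 orders
  if 1:y drops first: 105 orders
  if 2:b drops first: 210 orders
heap linearizations: 420

420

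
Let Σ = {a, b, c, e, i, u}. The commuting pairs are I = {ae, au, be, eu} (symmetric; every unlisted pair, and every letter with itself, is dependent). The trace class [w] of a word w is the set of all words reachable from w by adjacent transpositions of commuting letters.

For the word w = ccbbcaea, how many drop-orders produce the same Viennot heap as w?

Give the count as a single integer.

3

drop 0:c onto floor
drop 1:c onto {0:c}
drop 2:b onto {1:c}
drop 3:b onto {2:b}
drop 4:c onto {3:b}
drop 5:a onto {4:c}
drop 6:e onto {4:c}
drop 7:a onto {5:a}
ground layer = {0:c}
drop-orders for the pieces not yet dropped (sum over which currently-grounded one goes next):
  1 to go: {6} 1  {7} 1
  2 to go: {5,7} 1  {6,7} 2
  3 to go: {5,6,7} 3
  4 to go: {4,5,6,7} 3
  5 to go: {3,4,5,6,7} 3
  6 to go: {2,3,4,5,6,7} 3
  if 0:c drops first: 3 orders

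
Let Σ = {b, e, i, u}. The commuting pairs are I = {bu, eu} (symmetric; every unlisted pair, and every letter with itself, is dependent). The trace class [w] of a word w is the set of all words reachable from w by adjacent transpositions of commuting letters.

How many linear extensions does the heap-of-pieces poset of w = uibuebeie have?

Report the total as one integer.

drop 0:u onto floor
drop 1:i onto {0:u}
drop 2:b onto {1:i}
drop 3:u onto {1:i}
drop 4:e onto {2:b}
drop 5:b onto {4:e}
drop 6:e onto {5:b}
drop 7:i onto {3:u, 6:e}
drop 8:e onto {7:i}
ground layer = {0:u}
drop-orders for the pieces not yet dropped (sum over which currently-grounded one goes next):
  1 to go: {8} 1
  2 to go: {7,8} 1
  3 to go: {3,7,8} 1  {6,7,8} 1
  4 to go: {3,6,7,8} 2  {5,6,7,8} 1
  5 to go: {3,5,6,7,8} 3  {4,5,6,7,8} 1
  6 to go: {2,4,5,6,7,8} 1  {3,4,5,6,7,8} 4
  7 to go: {2,3,4,5,6,7,8} 5
  if 0:u drops first: 5 orders

5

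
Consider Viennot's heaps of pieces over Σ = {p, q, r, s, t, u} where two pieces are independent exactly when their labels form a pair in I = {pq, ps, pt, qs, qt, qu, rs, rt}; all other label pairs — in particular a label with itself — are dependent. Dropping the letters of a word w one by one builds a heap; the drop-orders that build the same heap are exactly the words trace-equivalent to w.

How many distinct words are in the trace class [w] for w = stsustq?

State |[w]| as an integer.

#0=s has no predecessor
#1=t depends on [0:s]
#2=s depends on [1:t]
#3=u depends on [2:s]
#4=s depends on [3:u]
#5=t depends on [4:s]
#6=q has no predecessor
sources: [0:s, 6:q]
N(rest) = Σ N(rest − s) over sources s of rest; N(one piece) = 1:
  size 1 → [5]=1  [6]=1
  size 2 → [4,5]=1  [5,6]=2
  size 3 → [3,4,5]=1  [4,5,6]=3
  size 4 → [2,3,4,5]=1  [3,4,5,6]=4
  size 5 → [1,2,3,4,5]=1  [2,3,4,5,6]=5
  first=0(s) contributes 6
  first=6(q) contributes 1
|[w]| = 7

7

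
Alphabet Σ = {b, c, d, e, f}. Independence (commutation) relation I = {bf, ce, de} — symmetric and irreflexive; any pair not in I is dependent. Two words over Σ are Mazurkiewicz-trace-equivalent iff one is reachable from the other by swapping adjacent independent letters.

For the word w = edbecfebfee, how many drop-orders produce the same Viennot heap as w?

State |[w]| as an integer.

8

drop 0:e onto floor
drop 1:d onto floor
drop 2:b onto {0:e, 1:d}
drop 3:e onto {2:b}
drop 4:c onto {2:b}
drop 5:f onto {3:e, 4:c}
drop 6:e onto {5:f}
drop 7:b onto {6:e}
drop 8:f onto {6:e}
drop 9:e onto {7:b, 8:f}
drop 10:e onto {9:e}
ground layer = {0:e, 1:d}
drop-orders for the pieces not yet dropped (sum over which currently-grounded one goes next):
  1 to go: {10} 1
  2 to go: {9,10} 1
  3 to go: {7,9,10} 1  {8,9,10} 1
  4 to go: {7,8,9,10} 2
  5 to go: {6,7,8,9,10} 2
  6 to go: {5,6,7,8,9,10} 2
  7 to go: {3,5,6,7,8,9,10} 2  {4,5,6,7,8,9,10} 2
  8 to go: {3,4,5,6,7,8,9,10} 4
  9 to go: {2,3,4,5,6,7,8,9,10} 4
  if 0:e drops first: 4 orders
  if 1:d drops first: 4 orders
heap linearizations: 8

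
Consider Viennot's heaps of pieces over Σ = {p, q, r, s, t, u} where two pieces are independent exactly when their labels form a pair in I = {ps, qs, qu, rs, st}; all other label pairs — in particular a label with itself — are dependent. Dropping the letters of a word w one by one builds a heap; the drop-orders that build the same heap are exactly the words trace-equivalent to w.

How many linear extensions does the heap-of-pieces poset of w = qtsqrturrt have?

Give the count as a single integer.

drop 0:q onto floor
drop 1:t onto {0:q}
drop 2:s onto floor
drop 3:q onto {1:t}
drop 4:r onto {3:q}
drop 5:t onto {4:r}
drop 6:u onto {2:s, 5:t}
drop 7:r onto {6:u}
drop 8:r onto {7:r}
drop 9:t onto {8:r}
ground layer = {0:q, 2:s}
drop-orders for the pieces not yet dropped (sum over which currently-grounded one goes next):
  1 to go: {9} 1
  2 to go: {8,9} 1
  3 to go: {7,8,9} 1
  4 to go: {6,7,8,9} 1
  5 to go: {2,6,7,8,9} 1  {5,6,7,8,9} 1
  6 to go: {2,5,6,7,8,9} 2  {4,5,6,7,8,9} 1
  7 to go: {2,4,5,6,7,8,9} 3  {3,4,5,6,7,8,9} 1
  8 to go: {1,3,4,5,6,7,8,9} 1  {2,3,4,5,6,7,8,9} 4
  if 0:q drops first: 5 orders
  if 2:s drops first: 1 orders
heap linearizations: 6

6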